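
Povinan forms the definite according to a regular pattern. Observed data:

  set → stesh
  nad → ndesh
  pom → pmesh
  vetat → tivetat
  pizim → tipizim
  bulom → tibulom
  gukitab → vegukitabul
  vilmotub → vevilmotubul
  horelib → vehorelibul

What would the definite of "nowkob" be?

tinowkob

"nowkob" has 2 vowels. The stems with 2 vowels (vetat → tivetat, pizim → tipizim, bulom → tibulom) add the prefix ti-.
The other patterns: stems with 1 vowel delete the last vowel and add -esh; stems with 3 vowels add ve- … -ul around the stem.
So nowkob → tinowkob.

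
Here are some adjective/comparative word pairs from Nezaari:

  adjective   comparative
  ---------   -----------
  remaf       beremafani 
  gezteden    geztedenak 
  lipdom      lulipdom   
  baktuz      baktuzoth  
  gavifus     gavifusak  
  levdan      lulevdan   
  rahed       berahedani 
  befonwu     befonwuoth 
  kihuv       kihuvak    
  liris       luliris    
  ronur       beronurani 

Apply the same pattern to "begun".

"begun" begins with b-. The stems beginning with b- (befonwu → befonwuoth, baktuz → baktuzoth) add -oth.
So begun → begunoth.

begunoth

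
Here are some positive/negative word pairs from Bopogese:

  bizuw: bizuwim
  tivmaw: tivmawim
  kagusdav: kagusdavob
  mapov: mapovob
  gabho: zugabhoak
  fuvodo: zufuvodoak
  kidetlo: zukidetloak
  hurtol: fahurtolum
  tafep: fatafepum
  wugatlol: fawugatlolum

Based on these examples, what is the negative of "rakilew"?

rakilewim

tivmaw and kagusdav both have last vowel 'a' yet inflect differently (tivmawim, kagusdavob), so the last vowel is not what conditions the rule; the final letter is.
"rakilew" ends in -w. The stems ending in -w (bizuw → bizuwim, tivmaw → tivmawim) add -im.
So rakilew → rakilewim.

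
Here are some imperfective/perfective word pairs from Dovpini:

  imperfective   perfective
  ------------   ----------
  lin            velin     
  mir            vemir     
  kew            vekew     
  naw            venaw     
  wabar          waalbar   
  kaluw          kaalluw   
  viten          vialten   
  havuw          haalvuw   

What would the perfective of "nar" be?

mir and wabar both end in -r yet inflect differently (vemir, waalbar), so the final letter is not what conditions the rule; the number of vowels is.
"nar" has 1 vowel. The stems with 1 vowel (lin → velin, mir → vemir, kew → vekew) add the prefix ve-.
So nar → venar.

venar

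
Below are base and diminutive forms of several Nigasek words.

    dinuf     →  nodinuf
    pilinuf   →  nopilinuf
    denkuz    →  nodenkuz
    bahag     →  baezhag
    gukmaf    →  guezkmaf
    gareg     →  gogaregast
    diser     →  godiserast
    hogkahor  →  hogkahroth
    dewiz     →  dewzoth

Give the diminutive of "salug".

nosalug

"salug" has last vowel 'u'. The stems whose last vowel is 'u' (dinuf → nodinuf, pilinuf → nopilinuf, denkuz → nodenkuz) add the prefix no-.
The other patterns: stems whose last vowel is 'a' insert -ez- after the first vowel; stems whose last vowel is 'e' add go- … -ast around the stem; stems whose last vowel is 'i' or 'o' delete the last vowel and add -oth.
So salug → nosalug.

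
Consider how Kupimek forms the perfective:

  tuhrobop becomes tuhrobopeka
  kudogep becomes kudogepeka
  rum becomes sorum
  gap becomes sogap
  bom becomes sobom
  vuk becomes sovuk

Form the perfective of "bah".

tuhrobop and gap both end in -p yet inflect differently (tuhrobopeka, sogap), so the final letter is not what conditions the rule; the number of vowels is.
"bah" has 1 vowel. The stems with 1 vowel (rum → sorum, gap → sogap, bom → sobom) add the prefix so-.
So bah → sobah.

sobah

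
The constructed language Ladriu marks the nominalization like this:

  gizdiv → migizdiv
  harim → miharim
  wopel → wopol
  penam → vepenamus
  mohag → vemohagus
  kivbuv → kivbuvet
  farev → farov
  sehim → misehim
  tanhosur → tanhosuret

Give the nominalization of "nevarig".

penam and harim both end in -m yet inflect differently (vepenamus, miharim), so the final letter is not what conditions the rule; the last vowel is.
"nevarig" has last vowel 'i'. The stems whose last vowel is 'i' (harim → miharim, sehim → misehim, gizdiv → migizdiv) add the prefix mi-.
The other patterns: stems whose last vowel is 'a' add ve- … -us around the stem; stems whose last vowel is 'e' change the last vowel to 'o'; stems whose last vowel is 'u' add -et.
So nevarig → minevarig.

minevarig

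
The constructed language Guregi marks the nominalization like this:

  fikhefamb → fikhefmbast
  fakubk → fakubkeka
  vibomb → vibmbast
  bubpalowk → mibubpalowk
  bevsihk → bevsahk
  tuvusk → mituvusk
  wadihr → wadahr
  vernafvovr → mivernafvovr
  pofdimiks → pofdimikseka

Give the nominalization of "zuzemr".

zuzmrast

fakubk and bevsihk both end in -k yet inflect differently (fakubkeka, bevsahk), so the final letter is not what conditions the rule; the second-to-last letter is.
"zuzemr" has second-to-last letter 'm'. The stems whose second-to-last letter is 'm' (fikhefamb → fikhefmbast, vibomb → vibmbast) delete the last vowel and add -ast.
The other patterns: stems whose second-to-last letter is 'b' or 'k' add -eka; stems whose second-to-last letter is 'h' change the last vowel to 'a'; stems whose second-to-last letter is 's', 'v' or 'w' add the prefix mi-.
So zuzemr → zuzmrast.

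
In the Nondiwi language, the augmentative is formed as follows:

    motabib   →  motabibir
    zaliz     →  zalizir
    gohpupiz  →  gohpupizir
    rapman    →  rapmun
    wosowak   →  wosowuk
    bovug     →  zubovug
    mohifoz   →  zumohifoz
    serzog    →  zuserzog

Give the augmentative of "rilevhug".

"rilevhug" has last vowel 'u'. The one such stem in the data (bovug → zubovug) adds the prefix zu-, so the same rule applies.
The other patterns: stems whose last vowel is 'i' add -ir; stems whose last vowel is 'a' change the last vowel to 'u'.
So rilevhug → zurilevhug.

zurilevhug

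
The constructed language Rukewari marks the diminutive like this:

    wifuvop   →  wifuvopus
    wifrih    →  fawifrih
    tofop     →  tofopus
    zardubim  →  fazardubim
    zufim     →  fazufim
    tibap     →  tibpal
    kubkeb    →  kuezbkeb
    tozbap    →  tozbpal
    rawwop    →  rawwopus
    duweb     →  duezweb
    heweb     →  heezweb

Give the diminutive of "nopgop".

"nopgop" has last vowel 'o'. The stems whose last vowel is 'o' (wifuvop → wifuvopus, rawwop → rawwopus, tofop → tofopus) add -us.
The other patterns: stems whose last vowel is 'a' delete the last vowel and add -al; stems whose last vowel is 'i' add the prefix fa-; stems whose last vowel is 'e' insert -ez- after the first vowel.
So nopgop → nopgopus.

nopgopus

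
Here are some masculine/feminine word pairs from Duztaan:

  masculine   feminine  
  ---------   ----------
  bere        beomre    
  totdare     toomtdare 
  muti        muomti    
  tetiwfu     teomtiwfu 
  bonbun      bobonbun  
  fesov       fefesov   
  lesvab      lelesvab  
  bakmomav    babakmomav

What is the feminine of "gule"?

tetiwfu and bonbun both have last vowel 'u' yet inflect differently (teomtiwfu, bobonbun), so the last vowel is not what conditions the rule; whether the stem ends in a vowel or a consonant is.
"gule" ends in a vowel. The stems ending in a vowel (bere → beomre, totdare → toomtdare, muti → muomti) insert -om- after the first vowel.
The other pattern: stems ending in a consonant repeat the first consonant+vowel as a prefix.
So gule → guomle.

guomle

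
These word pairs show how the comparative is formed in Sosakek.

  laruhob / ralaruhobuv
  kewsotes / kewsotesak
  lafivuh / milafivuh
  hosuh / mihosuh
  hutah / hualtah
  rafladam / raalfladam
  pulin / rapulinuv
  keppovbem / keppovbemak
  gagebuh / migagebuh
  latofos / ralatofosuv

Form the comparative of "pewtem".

pewtemak

rafladam and keppovbem both end in -m yet inflect differently (raalfladam, keppovbemak), so the final letter is not what conditions the rule; the last vowel is.
"pewtem" has last vowel 'e'. The stems whose last vowel is 'e' (kewsotes → kewsotesak, keppovbem → keppovbemak) add -ak.
The other patterns: stems whose last vowel is 'a' insert -al- after the first vowel; stems whose last vowel is 'i' or 'o' add ra- … -uv around the stem; stems whose last vowel is 'u' add the prefix mi-.
So pewtem → pewtemak.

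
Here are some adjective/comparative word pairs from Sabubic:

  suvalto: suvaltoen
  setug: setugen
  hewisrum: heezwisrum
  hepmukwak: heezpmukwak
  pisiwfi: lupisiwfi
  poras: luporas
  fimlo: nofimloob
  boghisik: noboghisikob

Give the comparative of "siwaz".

siwazen

"siwaz" begins with s-. The stems beginning with s- (suvalto → suvaltoen, setug → setugen) add -en.
The other patterns: stems beginning with h- insert -ez- after the first vowel; stems beginning with p- add the prefix lu-; stems beginning with b- or f- add no- … -ob around the stem.
So siwaz → siwazen.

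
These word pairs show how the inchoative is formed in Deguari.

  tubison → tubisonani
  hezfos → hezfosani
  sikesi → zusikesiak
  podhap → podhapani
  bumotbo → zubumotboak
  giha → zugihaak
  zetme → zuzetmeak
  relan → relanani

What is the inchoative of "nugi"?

tubison and bumotbo both have last vowel 'o' yet inflect differently (tubisonani, zubumotboak), so the last vowel is not what conditions the rule; whether the stem ends in a vowel or a consonant is.
"nugi" ends in a vowel. The stems ending in a vowel (zetme → zuzetmeak, bumotbo → zubumotboak, giha → zugihaak) add zu- … -ak around the stem.
The other pattern: stems ending in a consonant add -ani.
So nugi → zunugiak.

zunugiak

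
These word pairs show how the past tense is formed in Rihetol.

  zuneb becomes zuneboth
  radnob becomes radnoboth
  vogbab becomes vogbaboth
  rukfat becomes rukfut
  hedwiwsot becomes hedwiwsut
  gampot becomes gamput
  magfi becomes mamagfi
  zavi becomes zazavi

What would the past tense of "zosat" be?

zosut

"zosat" ends in -t. The stems ending in -t (rukfat → rukfut, hedwiwsot → hedwiwsut, gampot → gamput) change the last vowel to 'u'.
So zosat → zosut.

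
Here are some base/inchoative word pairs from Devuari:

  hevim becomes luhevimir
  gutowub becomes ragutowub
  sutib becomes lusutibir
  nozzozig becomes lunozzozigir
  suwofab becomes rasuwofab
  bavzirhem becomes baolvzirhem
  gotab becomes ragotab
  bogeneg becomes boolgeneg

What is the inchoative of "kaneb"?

"kaneb" has last vowel 'e'. The stems whose last vowel is 'e' (bogeneg → boolgeneg, bavzirhem → baolvzirhem) insert -ol- after the first vowel.
The other patterns: stems whose last vowel is 'i' add lu- … -ir around the stem; stems whose last vowel is 'a' or 'u' add the prefix ra-.
So kaneb → kaolneb.

kaolneb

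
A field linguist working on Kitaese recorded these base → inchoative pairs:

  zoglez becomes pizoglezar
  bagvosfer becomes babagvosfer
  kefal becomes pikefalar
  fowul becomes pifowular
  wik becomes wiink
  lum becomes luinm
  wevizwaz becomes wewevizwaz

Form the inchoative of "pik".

piink

zoglez and wevizwaz both end in -z yet inflect differently (pizoglezar, wewevizwaz), so the final letter is not what conditions the rule; the number of vowels is.
"pik" has 1 vowel. The stems with 1 vowel (lum → luinm, wik → wiink) insert -in- after the first vowel.
The other patterns: stems with 2 vowels add pi- … -ar around the stem; stems with 3 vowels repeat the first consonant+vowel as a prefix.
So pik → piink.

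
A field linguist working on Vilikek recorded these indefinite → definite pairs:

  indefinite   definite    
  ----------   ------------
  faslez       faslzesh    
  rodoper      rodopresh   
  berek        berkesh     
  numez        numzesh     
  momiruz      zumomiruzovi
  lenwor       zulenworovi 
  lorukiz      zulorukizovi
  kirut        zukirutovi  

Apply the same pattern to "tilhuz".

zutilhuzovi

faslez and momiruz both end in -z yet inflect differently (faslzesh, zumomiruzovi), so the final letter is not what conditions the rule; the last vowel is.
"tilhuz" has last vowel 'u'. The stems whose last vowel is 'u' (momiruz → zumomiruzovi, kirut → zukirutovi) add zu- … -ovi around the stem.
The other pattern: stems whose last vowel is 'e' delete the last vowel and add -esh.
So tilhuz → zutilhuzovi.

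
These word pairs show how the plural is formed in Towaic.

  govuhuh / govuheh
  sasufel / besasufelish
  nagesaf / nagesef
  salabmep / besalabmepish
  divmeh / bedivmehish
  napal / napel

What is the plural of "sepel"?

besepelish

divmeh and govuhuh both end in -h yet inflect differently (bedivmehish, govuheh), so the final letter is not what conditions the rule; the last vowel is.
"sepel" has last vowel 'e'. The stems whose last vowel is 'e' (salabmep → besalabmepish, sasufel → besasufelish, divmeh → bedivmehish) add be- … -ish around the stem.
The other pattern: stems whose last vowel is 'a' or 'u' change the last vowel to 'e'.
So sepel → besepelish.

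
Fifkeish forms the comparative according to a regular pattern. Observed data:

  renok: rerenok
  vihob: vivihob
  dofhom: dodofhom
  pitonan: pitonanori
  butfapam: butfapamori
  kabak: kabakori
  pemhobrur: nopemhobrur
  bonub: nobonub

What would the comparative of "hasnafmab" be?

"hasnafmab" has last vowel 'a'. The stems whose last vowel is 'a' (pitonan → pitonanori, butfapam → butfapamori, kabak → kabakori) add -ori.
The other patterns: stems whose last vowel is 'o' repeat the first consonant+vowel as a prefix; stems whose last vowel is 'u' add the prefix no-.
So hasnafmab → hasnafmabori.

hasnafmabori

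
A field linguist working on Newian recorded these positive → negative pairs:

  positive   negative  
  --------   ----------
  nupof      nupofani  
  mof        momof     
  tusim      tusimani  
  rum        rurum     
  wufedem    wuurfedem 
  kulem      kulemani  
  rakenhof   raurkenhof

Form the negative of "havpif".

havpifani

"havpif" has 2 vowels. The stems with 2 vowels (tusim → tusimani, kulem → kulemani, nupof → nupofani) add -ani.
The other patterns: stems with 1 vowel repeat the first consonant+vowel as a prefix; stems with 3 vowels insert -ur- after the first vowel.
So havpif → havpifani.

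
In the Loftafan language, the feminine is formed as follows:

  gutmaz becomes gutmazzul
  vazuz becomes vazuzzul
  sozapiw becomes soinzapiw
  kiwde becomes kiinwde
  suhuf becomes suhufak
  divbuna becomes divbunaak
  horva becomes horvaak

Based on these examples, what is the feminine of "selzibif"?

vazuz and suhuf both have last vowel 'u' yet inflect differently (vazuzzul, suhufak), so the last vowel is not what conditions the rule; the final letter is.
"selzibif" ends in -f. The one such stem in the data (suhuf → suhufak) adds -ak, so the same rule applies.
The other patterns: stems ending in -z double the final consonant and add -ul; stems ending in -e or -w insert -in- after the first vowel.
So selzibif → selzibifak.

selzibifak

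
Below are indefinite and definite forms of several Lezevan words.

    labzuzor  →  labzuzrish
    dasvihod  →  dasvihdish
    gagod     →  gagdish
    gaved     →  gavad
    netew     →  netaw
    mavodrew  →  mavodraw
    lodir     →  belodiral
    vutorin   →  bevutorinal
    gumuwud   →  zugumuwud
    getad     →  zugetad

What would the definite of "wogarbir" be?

bewogarbiral

"wogarbir" has last vowel 'i'. The stems whose last vowel is 'i' (lodir → belodiral, vutorin → bevutorinal) add be- … -al around the stem.
So wogarbir → bewogarbiral.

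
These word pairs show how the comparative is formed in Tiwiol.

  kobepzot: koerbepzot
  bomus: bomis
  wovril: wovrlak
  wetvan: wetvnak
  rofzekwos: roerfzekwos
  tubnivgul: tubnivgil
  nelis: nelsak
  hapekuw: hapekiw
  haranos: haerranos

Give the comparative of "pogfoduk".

pogfodik

bomus and rofzekwos both end in -s yet inflect differently (bomis, roerfzekwos), so the final letter is not what conditions the rule; the last vowel is.
"pogfoduk" has last vowel 'u'. The stems whose last vowel is 'u' (bomus → bomis, tubnivgul → tubnivgil, hapekuw → hapekiw) change the last vowel to 'i'.
So pogfoduk → pogfodik.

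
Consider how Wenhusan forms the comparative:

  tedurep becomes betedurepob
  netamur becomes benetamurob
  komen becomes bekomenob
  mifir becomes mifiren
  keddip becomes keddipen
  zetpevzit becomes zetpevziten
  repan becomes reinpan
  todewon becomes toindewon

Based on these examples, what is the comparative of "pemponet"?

"pemponet" has last vowel 'e'. The stems whose last vowel is 'e' (tedurep → betedurepob, komen → bekomenob) add be- … -ob around the stem.
So pemponet → bepemponetob.

bepemponetob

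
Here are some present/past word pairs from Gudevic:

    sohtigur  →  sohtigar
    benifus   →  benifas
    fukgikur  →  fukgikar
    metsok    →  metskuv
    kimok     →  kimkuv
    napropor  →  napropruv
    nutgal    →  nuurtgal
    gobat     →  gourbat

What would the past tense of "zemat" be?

zeurmat

"zemat" has last vowel 'a'. The stems whose last vowel is 'a' (nutgal → nuurtgal, gobat → gourbat) insert -ur- after the first vowel.
So zemat → zeurmat.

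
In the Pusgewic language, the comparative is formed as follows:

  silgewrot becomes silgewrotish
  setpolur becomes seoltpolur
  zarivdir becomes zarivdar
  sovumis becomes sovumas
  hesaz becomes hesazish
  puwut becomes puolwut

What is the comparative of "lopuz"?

loolpuz

setpolur and zarivdir both end in -r yet inflect differently (seoltpolur, zarivdar), so the final letter is not what conditions the rule; the last vowel is.
"lopuz" has last vowel 'u'. The stems whose last vowel is 'u' (setpolur → seoltpolur, puwut → puolwut) insert -ol- after the first vowel.
So lopuz → loolpuz.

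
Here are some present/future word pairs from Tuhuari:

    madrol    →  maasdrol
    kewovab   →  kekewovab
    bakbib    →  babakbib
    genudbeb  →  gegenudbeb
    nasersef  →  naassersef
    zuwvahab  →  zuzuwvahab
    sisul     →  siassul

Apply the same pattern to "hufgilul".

genudbeb and nasersef both have last vowel 'e' yet inflect differently (gegenudbeb, naassersef), so the last vowel is not what conditions the rule; the final letter is.
"hufgilul" ends in -l. The stems ending in -l (sisul → siassul, madrol → maasdrol) insert -as- after the first vowel.
The other pattern: stems ending in -b repeat the first consonant+vowel as a prefix.
So hufgilul → huasfgilul.

huasfgilul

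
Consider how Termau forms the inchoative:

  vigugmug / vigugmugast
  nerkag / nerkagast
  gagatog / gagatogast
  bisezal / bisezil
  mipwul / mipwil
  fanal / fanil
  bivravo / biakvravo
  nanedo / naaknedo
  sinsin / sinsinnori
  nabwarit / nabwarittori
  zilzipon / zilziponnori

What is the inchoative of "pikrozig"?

pikrozigast

"pikrozig" ends in -g. The stems ending in -g (vigugmug → vigugmugast, nerkag → nerkagast, gagatog → gagatogast) add -ast.
The other patterns: stems ending in -l change the last vowel to 'i'; stems ending in -o insert -ak- after the first vowel; stems ending in -n or -t double the final consonant and add -ori.
So pikrozig → pikrozigast.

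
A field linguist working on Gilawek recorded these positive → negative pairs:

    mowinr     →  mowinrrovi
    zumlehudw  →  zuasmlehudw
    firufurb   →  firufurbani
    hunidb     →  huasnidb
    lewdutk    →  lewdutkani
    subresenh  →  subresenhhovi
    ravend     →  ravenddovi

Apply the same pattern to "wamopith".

wamopithani

firufurb and hunidb both end in -b yet inflect differently (firufurbani, huasnidb), so the final letter is not what conditions the rule; the second-to-last letter is.
"wamopith" has second-to-last letter 't'. The one such stem in the data (lewdutk → lewdutkani) adds -ani, so the same rule applies.
The other patterns: stems whose second-to-last letter is 'n' double the final consonant and add -ovi; stems whose second-to-last letter is 'd' insert -as- after the first vowel.
So wamopith → wamopithani.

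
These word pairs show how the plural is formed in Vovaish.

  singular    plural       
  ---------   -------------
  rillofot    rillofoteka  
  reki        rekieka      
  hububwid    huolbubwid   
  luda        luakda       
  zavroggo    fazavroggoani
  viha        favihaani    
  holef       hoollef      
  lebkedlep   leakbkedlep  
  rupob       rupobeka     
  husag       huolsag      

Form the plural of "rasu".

rasueka

luda and viha both end in -a yet inflect differently (luakda, favihaani), so the final letter is not what conditions the rule; the first letter is.
"rasu" begins with r-. The stems beginning with r- (rupob → rupobeka, rillofot → rillofoteka, reki → rekieka) add -eka.
So rasu → rasueka.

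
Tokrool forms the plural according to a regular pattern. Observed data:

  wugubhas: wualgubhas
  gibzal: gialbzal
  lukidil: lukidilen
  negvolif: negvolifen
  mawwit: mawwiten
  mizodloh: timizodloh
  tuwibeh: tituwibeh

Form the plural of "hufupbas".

hualfupbas

"hufupbas" has last vowel 'a'. The stems whose last vowel is 'a' (wugubhas → wualgubhas, gibzal → gialbzal) insert -al- after the first vowel.
The other patterns: stems whose last vowel is 'i' add -en; stems whose last vowel is 'e' or 'o' add the prefix ti-.
So hufupbas → hualfupbas.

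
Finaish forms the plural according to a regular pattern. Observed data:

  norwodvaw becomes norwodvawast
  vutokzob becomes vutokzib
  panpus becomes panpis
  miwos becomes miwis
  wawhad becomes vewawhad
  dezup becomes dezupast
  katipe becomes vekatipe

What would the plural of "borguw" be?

borguwast

wawhad and norwodvaw both have last vowel 'a' yet inflect differently (vewawhad, norwodvawast), so the last vowel is not what conditions the rule; the final letter is.
"borguw" ends in -w. The one such stem in the data (norwodvaw → norwodvawast) adds -ast, so the same rule applies.
The other patterns: stems ending in -d or -e add the prefix ve-; stems ending in -b or -s change the last vowel to 'i'.
So borguw → borguwast.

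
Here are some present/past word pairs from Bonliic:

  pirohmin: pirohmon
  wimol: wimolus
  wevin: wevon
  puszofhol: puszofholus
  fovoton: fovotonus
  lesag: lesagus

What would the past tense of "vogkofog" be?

pirohmin and fovoton both end in -n yet inflect differently (pirohmon, fovotonus), so the final letter is not what conditions the rule; the last vowel is.
"vogkofog" has last vowel 'o'. The stems whose last vowel is 'o' (wimol → wimolus, puszofhol → puszofholus, fovoton → fovotonus) add -us.
So vogkofog → vogkofogus.

vogkofogus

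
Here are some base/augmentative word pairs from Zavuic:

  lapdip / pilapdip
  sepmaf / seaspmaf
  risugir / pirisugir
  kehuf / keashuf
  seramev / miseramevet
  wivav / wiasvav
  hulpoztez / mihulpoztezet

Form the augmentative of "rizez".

mirizezet

seramev and wivav both end in -v yet inflect differently (miseramevet, wiasvav), so the final letter is not what conditions the rule; the last vowel is.
"rizez" has last vowel 'e'. The stems whose last vowel is 'e' (seramev → miseramevet, hulpoztez → mihulpoztezet) add mi- … -et around the stem.
So rizez → mirizezet.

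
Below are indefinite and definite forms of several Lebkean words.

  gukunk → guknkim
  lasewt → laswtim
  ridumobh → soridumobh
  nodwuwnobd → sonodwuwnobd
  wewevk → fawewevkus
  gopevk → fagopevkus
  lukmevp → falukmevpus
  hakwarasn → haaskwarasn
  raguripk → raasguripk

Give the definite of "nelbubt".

gukunk and wewevk both end in -k yet inflect differently (guknkim, fawewevkus), so the final letter is not what conditions the rule; the second-to-last letter is.
"nelbubt" has second-to-last letter 'b'. The stems whose second-to-last letter is 'b' (ridumobh → soridumobh, nodwuwnobd → sonodwuwnobd) add the prefix so-.
The other patterns: stems whose second-to-last letter is 'n' or 'w' delete the last vowel and add -im; stems whose second-to-last letter is 'v' add fa- … -us around the stem; stems whose second-to-last letter is 'p' or 's' insert -as- after the first vowel.
So nelbubt → sonelbubt.

sonelbubt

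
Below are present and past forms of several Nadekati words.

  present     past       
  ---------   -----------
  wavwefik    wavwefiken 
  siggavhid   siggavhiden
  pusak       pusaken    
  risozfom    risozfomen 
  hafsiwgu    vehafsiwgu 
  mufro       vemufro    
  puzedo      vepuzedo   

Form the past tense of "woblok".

wobloken

risozfom and mufro both have last vowel 'o' yet inflect differently (risozfomen, vemufro), so the last vowel is not what conditions the rule; whether the stem ends in a vowel or a consonant is.
"woblok" ends in a consonant. The stems ending in a consonant (wavwefik → wavwefiken, siggavhid → siggavhiden, pusak → pusaken) add -en.
The other pattern: stems ending in a vowel add the prefix ve-.
So woblok → wobloken.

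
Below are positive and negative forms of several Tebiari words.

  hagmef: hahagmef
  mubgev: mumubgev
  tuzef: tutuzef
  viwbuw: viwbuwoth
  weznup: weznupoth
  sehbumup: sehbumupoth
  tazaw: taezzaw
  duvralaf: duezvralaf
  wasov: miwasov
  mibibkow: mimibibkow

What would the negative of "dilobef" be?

didilobef

"dilobef" has last vowel 'e'. The stems whose last vowel is 'e' (hagmef → hahagmef, mubgev → mumubgev, tuzef → tutuzef) repeat the first consonant+vowel as a prefix.
The other patterns: stems whose last vowel is 'u' add -oth; stems whose last vowel is 'a' insert -ez- after the first vowel; stems whose last vowel is 'o' add the prefix mi-.
So dilobef → didilobef.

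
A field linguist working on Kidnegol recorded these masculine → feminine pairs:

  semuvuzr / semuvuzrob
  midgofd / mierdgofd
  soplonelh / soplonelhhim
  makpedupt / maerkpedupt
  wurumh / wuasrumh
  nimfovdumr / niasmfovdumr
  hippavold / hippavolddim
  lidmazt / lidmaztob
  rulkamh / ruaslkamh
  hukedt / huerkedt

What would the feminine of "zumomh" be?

nimfovdumr and semuvuzr both end in -r yet inflect differently (niasmfovdumr, semuvuzrob), so the final letter is not what conditions the rule; the second-to-last letter is.
"zumomh" has second-to-last letter 'm'. The stems whose second-to-last letter is 'm' (nimfovdumr → niasmfovdumr, rulkamh → ruaslkamh, wurumh → wuasrumh) insert -as- after the first vowel.
The other patterns: stems whose second-to-last letter is 'z' add -ob; stems whose second-to-last letter is 'l' double the final consonant and add -im; stems whose second-to-last letter is 'd', 'f' or 'p' insert -er- after the first vowel.
So zumomh → zuasmomh.

zuasmomh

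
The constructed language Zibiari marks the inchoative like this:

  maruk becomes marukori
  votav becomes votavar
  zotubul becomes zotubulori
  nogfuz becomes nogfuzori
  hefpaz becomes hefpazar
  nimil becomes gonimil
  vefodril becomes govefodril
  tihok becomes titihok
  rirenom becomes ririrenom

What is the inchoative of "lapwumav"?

vefodril and zotubul both end in -l yet inflect differently (govefodril, zotubulori), so the final letter is not what conditions the rule; the last vowel is.
"lapwumav" has last vowel 'a'. The stems whose last vowel is 'a' (votav → votavar, hefpaz → hefpazar) add -ar.
So lapwumav → lapwumavar.

lapwumavar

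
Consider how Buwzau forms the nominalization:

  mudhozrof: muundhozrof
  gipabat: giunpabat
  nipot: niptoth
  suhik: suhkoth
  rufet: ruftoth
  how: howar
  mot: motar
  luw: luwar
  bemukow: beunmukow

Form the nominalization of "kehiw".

mot and nipot both end in -t yet inflect differently (motar, niptoth), so the final letter is not what conditions the rule; the number of vowels is.
"kehiw" has 2 vowels. The stems with 2 vowels (nipot → niptoth, suhik → suhkoth, rufet → ruftoth) delete the last vowel and add -oth.
The other patterns: stems with 1 vowel add -ar; stems with 3 vowels insert -un- after the first vowel.
So kehiw → kehwoth.

kehwoth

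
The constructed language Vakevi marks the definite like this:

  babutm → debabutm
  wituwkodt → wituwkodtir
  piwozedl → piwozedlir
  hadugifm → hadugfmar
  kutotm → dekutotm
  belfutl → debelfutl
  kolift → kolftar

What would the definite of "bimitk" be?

debimitk

belfutl and piwozedl both end in -l yet inflect differently (debelfutl, piwozedlir), so the final letter is not what conditions the rule; the second-to-last letter is.
"bimitk" has second-to-last letter 't'. The stems whose second-to-last letter is 't' (babutm → debabutm, belfutl → debelfutl, kutotm → dekutotm) add the prefix de-.
So bimitk → debimitk.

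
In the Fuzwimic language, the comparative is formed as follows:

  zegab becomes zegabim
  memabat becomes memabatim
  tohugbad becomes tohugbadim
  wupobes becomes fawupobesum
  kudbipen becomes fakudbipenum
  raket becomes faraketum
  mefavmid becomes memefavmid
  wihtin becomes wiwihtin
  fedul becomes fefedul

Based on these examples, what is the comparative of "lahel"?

falahelum

memabat and raket both end in -t yet inflect differently (memabatim, faraketum), so the final letter is not what conditions the rule; the last vowel is.
"lahel" has last vowel 'e'. The stems whose last vowel is 'e' (wupobes → fawupobesum, kudbipen → fakudbipenum, raket → faraketum) add fa- … -um around the stem.
The other patterns: stems whose last vowel is 'a' add -im; stems whose last vowel is 'i' or 'u' repeat the first consonant+vowel as a prefix.
So lahel → falahelum.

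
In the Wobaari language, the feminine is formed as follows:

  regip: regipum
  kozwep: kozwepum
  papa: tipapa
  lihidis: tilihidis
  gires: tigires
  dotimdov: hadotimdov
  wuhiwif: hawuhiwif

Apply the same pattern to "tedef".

hatedef

"tedef" ends in -f. The one such stem in the data (wuhiwif → hawuhiwif) adds the prefix ha-, so the same rule applies.
The other patterns: stems ending in -p add -um; stems ending in -a or -s add the prefix ti-.
So tedef → hatedef.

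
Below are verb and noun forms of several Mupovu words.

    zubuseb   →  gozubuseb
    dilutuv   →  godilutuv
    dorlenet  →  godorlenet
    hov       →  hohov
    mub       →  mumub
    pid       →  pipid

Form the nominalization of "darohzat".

godarohzat

dilutuv and hov both end in -v yet inflect differently (godilutuv, hohov), so the final letter is not what conditions the rule; the number of vowels is.
"darohzat" has 3 vowels. The stems with 3 vowels (zubuseb → gozubuseb, dilutuv → godilutuv, dorlenet → godorlenet) add the prefix go-.
The other pattern: stems with 1 vowel repeat the first consonant+vowel as a prefix.
So darohzat → godarohzat.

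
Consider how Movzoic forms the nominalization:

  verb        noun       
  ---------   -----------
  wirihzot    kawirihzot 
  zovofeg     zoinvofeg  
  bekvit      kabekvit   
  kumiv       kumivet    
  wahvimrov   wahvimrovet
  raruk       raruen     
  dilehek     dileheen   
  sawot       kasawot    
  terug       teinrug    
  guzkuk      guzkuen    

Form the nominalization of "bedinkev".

"bedinkev" ends in -v. The stems ending in -v (wahvimrov → wahvimrovet, kumiv → kumivet) add -et.
The other patterns: stems ending in -g insert -in- after the first vowel; stems ending in -t add the prefix ka-; stems ending in -k drop the final letter and add -en.
So bedinkev → bedinkevet.

bedinkevet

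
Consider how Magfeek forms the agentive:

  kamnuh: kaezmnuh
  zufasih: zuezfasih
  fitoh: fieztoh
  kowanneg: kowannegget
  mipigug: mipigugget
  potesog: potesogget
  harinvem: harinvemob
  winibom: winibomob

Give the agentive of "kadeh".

kaezdeh

"kadeh" ends in -h. The stems ending in -h (kamnuh → kaezmnuh, zufasih → zuezfasih, fitoh → fieztoh) insert -ez- after the first vowel.
So kadeh → kaezdeh.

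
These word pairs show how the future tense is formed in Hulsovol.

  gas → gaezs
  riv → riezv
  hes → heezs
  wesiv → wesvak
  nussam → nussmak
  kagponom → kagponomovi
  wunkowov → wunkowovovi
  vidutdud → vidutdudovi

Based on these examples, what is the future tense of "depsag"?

depsgak

riv and wesiv both end in -v yet inflect differently (riezv, wesvak), so the final letter is not what conditions the rule; the number of vowels is.
"depsag" has 2 vowels. The stems with 2 vowels (wesiv → wesvak, nussam → nussmak) delete the last vowel and add -ak.
The other patterns: stems with 1 vowel insert -ez- after the first vowel; stems with 3 vowels add -ovi.
So depsag → depsgak.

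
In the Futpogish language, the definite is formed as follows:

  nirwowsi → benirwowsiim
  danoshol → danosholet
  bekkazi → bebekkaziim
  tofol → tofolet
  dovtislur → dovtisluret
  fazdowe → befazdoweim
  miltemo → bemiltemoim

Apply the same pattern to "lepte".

belepteim

danoshol and miltemo both have last vowel 'o' yet inflect differently (danosholet, bemiltemoim), so the last vowel is not what conditions the rule; whether the stem ends in a vowel or a consonant is.
"lepte" ends in a vowel. The stems ending in a vowel (miltemo → bemiltemoim, nirwowsi → benirwowsiim, bekkazi → bebekkaziim) add be- … -im around the stem.
So lepte → belepteim.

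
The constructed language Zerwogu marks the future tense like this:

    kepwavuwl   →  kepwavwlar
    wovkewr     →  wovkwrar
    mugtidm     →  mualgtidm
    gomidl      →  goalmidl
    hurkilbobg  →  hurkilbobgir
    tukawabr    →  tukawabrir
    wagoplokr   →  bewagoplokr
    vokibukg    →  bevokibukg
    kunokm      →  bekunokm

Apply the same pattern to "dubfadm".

kepwavuwl and gomidl both end in -l yet inflect differently (kepwavwlar, goalmidl), so the final letter is not what conditions the rule; the second-to-last letter is.
"dubfadm" has second-to-last letter 'd'. The stems whose second-to-last letter is 'd' (mugtidm → mualgtidm, gomidl → goalmidl) insert -al- after the first vowel.
So dubfadm → dualbfadm.

dualbfadm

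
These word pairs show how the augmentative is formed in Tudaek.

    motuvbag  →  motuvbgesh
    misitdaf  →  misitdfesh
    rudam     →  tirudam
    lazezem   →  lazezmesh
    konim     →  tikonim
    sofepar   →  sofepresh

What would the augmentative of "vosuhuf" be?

lazezem and rudam both end in -m yet inflect differently (lazezmesh, tirudam), so the final letter is not what conditions the rule; the number of vowels is.
"vosuhuf" has 3 vowels. The stems with 3 vowels (misitdaf → misitdfesh, sofepar → sofepresh, lazezem → lazezmesh) delete the last vowel and add -esh.
The other pattern: stems with 2 vowels add the prefix ti-.
So vosuhuf → vosuhfesh.

vosuhfesh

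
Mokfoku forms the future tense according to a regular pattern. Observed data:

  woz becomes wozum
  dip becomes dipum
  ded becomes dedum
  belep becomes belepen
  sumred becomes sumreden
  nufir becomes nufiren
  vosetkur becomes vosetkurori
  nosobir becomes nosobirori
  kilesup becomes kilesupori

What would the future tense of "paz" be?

dip and belep both end in -p yet inflect differently (dipum, belepen), so the final letter is not what conditions the rule; the number of vowels is.
"paz" has 1 vowel. The stems with 1 vowel (woz → wozum, dip → dipum, ded → dedum) add -um.
So paz → pazum.

pazum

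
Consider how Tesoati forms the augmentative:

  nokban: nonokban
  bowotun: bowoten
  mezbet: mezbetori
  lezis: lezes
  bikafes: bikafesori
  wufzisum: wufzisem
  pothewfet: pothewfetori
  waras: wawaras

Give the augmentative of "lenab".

"lenab" has last vowel 'a'. The stems whose last vowel is 'a' (nokban → nonokban, waras → wawaras) repeat the first consonant+vowel as a prefix.
So lenab → lelenab.

lelenab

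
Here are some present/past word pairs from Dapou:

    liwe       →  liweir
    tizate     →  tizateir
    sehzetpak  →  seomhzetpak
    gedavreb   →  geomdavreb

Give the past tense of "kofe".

liwe and gedavreb both have last vowel 'e' yet inflect differently (liweir, geomdavreb), so the last vowel is not what conditions the rule; whether the stem ends in a vowel or a consonant is.
"kofe" ends in a vowel. The stems ending in a vowel (liwe → liweir, tizate → tizateir) add -ir.
The other pattern: stems ending in a consonant insert -om- after the first vowel.
So kofe → kofeir.

kofeir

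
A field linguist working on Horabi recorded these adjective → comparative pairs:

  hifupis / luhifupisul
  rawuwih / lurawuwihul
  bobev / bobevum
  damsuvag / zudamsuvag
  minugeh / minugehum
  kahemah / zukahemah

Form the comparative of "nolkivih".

lunolkivihul

minugeh and kahemah both end in -h yet inflect differently (minugehum, zukahemah), so the final letter is not what conditions the rule; the last vowel is.
"nolkivih" has last vowel 'i'. The stems whose last vowel is 'i' (hifupis → luhifupisul, rawuwih → lurawuwihul) add lu- … -ul around the stem.
The other patterns: stems whose last vowel is 'e' add -um; stems whose last vowel is 'a' add the prefix zu-.
So nolkivih → lunolkivihul.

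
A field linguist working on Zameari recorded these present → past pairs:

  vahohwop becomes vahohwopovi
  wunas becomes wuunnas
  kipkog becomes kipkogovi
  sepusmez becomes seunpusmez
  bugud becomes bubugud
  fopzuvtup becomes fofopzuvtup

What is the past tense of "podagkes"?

poundagkes

"podagkes" has last vowel 'e'. The one such stem in the data (sepusmez → seunpusmez) inserts -un- after the first vowel (as does wunas), so the same rule applies.
So podagkes → poundagkes.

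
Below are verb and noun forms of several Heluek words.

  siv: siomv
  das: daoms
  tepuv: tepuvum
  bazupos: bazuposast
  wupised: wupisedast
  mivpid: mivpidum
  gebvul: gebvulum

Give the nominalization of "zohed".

siv and tepuv both end in -v yet inflect differently (siomv, tepuvum), so the final letter is not what conditions the rule; the number of vowels is.
"zohed" has 2 vowels. The stems with 2 vowels (tepuv → tepuvum, gebvul → gebvulum, mivpid → mivpidum) add -um.
The other patterns: stems with 1 vowel insert -om- after the first vowel; stems with 3 vowels add -ast.
So zohed → zohedum.

zohedum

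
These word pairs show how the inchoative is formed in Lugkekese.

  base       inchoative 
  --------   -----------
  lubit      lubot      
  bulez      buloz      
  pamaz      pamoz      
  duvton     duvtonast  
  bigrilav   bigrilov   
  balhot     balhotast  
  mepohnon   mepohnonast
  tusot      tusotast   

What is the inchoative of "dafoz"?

dafozast

tusot and lubit both end in -t yet inflect differently (tusotast, lubot), so the final letter is not what conditions the rule; the last vowel is.
"dafoz" has last vowel 'o'. The stems whose last vowel is 'o' (duvton → duvtonast, tusot → tusotast, balhot → balhotast) add -ast.
So dafoz → dafozast.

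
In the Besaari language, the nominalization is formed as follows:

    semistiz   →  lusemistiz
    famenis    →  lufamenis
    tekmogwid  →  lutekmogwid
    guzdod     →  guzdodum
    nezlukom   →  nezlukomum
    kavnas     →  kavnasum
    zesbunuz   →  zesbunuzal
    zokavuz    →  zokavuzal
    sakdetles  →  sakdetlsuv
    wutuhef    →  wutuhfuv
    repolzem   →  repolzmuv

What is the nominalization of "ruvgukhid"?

luruvgukhid

tekmogwid and guzdod both end in -d yet inflect differently (lutekmogwid, guzdodum), so the final letter is not what conditions the rule; the last vowel is.
"ruvgukhid" has last vowel 'i'. The stems whose last vowel is 'i' (semistiz → lusemistiz, famenis → lufamenis, tekmogwid → lutekmogwid) add the prefix lu-.
The other patterns: stems whose last vowel is 'a' or 'o' add -um; stems whose last vowel is 'u' add -al; stems whose last vowel is 'e' delete the last vowel and add -uv.
So ruvgukhid → luruvgukhid.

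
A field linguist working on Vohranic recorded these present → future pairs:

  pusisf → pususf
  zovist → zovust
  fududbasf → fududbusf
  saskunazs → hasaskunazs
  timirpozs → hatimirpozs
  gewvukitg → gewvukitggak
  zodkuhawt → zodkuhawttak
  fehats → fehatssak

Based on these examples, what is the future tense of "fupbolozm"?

zovist and zodkuhawt both end in -t yet inflect differently (zovust, zodkuhawttak), so the final letter is not what conditions the rule; the second-to-last letter is.
"fupbolozm" has second-to-last letter 'z'. The stems whose second-to-last letter is 'z' (saskunazs → hasaskunazs, timirpozs → hatimirpozs) add the prefix ha-.
So fupbolozm → hafupbolozm.

hafupbolozm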